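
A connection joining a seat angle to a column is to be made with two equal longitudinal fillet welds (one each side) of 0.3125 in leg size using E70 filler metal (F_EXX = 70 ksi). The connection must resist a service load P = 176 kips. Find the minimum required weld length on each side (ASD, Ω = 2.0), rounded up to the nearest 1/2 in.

Throat t_e = 0.707 × 0.3125 = 0.2209 in.
r_n/Ω = (0.6 × 70 × 0.2209) / 2.0 = 4.64 kip/in.
L_req = P / (r_n/Ω) = 176 / 4.64 = 37.93 in total.
Per side: 37.93 / 2 = 18.97 in.
Round up → use L = 19 in on each side.

L = 19 in on each side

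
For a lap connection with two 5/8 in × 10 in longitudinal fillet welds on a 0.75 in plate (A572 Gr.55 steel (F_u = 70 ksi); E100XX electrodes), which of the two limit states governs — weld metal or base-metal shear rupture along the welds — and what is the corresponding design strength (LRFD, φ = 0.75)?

E100XX → F_EXX = 100 ksi.
t_e = 0.707 × 0.625 = 0.4419 in; L = 20 in.
Weld metal: φR_n = 0.75 × 0.6 × 100 × 0.4419 × 20 = 397.7 kips.
Base metal (shear rupture): φR_n = 0.75 × 0.6 × 70 × 0.75 × 20 = 472.5 kips.
Governing: weld metal.

φR_n ≈ 398 kips (weld metal governs)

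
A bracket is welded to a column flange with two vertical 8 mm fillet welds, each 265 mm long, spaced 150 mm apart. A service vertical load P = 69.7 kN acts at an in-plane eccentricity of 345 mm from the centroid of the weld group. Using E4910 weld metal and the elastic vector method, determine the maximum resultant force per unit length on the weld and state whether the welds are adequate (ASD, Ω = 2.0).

f_max ≈ 676 N/mm; adequate

E49XX → F_EXX = 490 MPa.
Total weld length L_w = 530 mm. Treat welds as unit-width lines.
Polar moment about centroid: J = 2[d³/12 + d(b/2)²] = 2[265³/12 + 265×75²] = 6083000 mm³.
Direct shear f_v = P/L_w = 69.7×10³ / 530 = 131.5 N/mm (vertical).
Torsion M = P·e = 69.7×10³ × 345 = 24046000 N·mm.
Critical point at (x, y) = (75, 132.5) from centroid. f_tx = M·y/J = 523.8 N/mm; f_ty = M·x/J = 296.5 N/mm.
Resultant f_max = √[f_tx² + (f_v + f_ty)²] = √[523.8² + (131.5 + 296.5)²] = 676.4 N/mm.
Capacity per unit length: r_n/Ω = (1/2.0) × 0.6 × 490 × (0.707 × 8) = 831.4 N/mm.
676.4 ≤ 831.4 → adequate.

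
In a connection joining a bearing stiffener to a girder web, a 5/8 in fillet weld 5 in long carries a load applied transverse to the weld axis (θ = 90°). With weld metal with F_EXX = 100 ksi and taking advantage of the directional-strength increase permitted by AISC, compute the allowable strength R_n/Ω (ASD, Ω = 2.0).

R_n/Ω ≈ 99.4 kip

t_e = 0.707 × 0.625 = 0.4419 in; A_we = 0.4419 × 5 = 2.209 in².
Directional factor: 1.0 + 0.5 sin^1.5(90°) = 1.5.
F_nw = 0.6 × 100 × 1.5 = 90 ksi.
R_n/Ω = (90 × 2.209) / 2.0 = 99.42 kip.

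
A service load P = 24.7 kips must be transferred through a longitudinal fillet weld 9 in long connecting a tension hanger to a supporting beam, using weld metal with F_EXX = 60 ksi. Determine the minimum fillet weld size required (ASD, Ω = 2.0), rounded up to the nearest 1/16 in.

w = 1/4 in

Total weld length L = 9 in.
Required throat t_e = P × Ω / (0.6 F_EXX × L) = 24.7 × 2.0 / (0.6 × 60 × 9) = 0.1525 in.
Required leg w = t_e / 0.707 = 0.2157 in → use 1/4 in.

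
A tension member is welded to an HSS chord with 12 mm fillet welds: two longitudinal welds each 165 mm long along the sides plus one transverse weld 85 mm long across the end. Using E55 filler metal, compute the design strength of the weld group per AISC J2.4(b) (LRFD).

E55XX → F_EXX = 550 MPa.
t_e = 0.707 × 12 = 8.484 mm.
R_nwl = 0.6 × 550 × 8.484 × 330 × 10⁻³ = 923.9 kN (longitudinal, 2 welds).
R_nwt = 0.6 × 550 × 8.484 × 85 × 10⁻³ = 238 kN (transverse, base value).
(i) R_nwl + R_nwt = 1162 kN; (ii) 0.85 R_nwl + 1.5 R_nwt = 1142 kN.
R_n = max = 1162 kN [governs: (i)]; φR_n = 871.4 kN.

φR_n ≈ 871 kN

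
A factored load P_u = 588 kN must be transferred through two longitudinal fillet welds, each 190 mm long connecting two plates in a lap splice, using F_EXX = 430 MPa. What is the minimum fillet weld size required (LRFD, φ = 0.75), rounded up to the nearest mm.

Total weld length L = 380 mm.
Required throat t_e = P_u / (φ × 0.6 F_EXX × L) = 588 / (0.75 × 0.6 × 430 × 380 × 10⁻³) = 7.997 mm.
Required leg w = t_e / 0.707 = 11.31 mm → use 12 mm.

w = 12 mm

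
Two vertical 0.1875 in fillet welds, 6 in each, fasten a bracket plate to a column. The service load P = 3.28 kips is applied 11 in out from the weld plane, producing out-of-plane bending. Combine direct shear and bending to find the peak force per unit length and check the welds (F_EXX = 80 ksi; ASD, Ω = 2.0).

f_max ≈ 3.02 kip/in; adequate

L_w = 2 × 6 = 12 in; section modulus (unit throat) S = 2 × L²/6 = 12 in².
Direct shear f_v = P/L_w = 3.28/12 = 0.2733 kip/in.
Moment M = P × e = 3.28 × 11 = 36.08 kip·in; bending f_b = M/S = 3.007 kip/in.
f_max = √(f_v² + f_b²) = √(0.2733² + 3.007²) = 3.019 kip/in.
r_n/Ω = (1/2.0) × 0.6 × 80 × (0.707 × 0.1875) = 3.181 kip/in → adequate.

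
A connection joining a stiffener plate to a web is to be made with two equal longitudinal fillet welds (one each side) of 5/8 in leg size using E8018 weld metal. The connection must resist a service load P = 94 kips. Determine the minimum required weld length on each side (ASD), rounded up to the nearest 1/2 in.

L = 4.5 in on each side

E80XX → F_EXX = 80 ksi.
Throat t_e = 0.707 × 0.625 = 0.4419 in.
r_n/Ω = (0.6 × 80 × 0.4419) / 2.0 = 10.6 kip/in.
L_req = P / (r_n/Ω) = 94 / 10.6 = 8.864 in total.
Per side: 8.864 / 2 = 4.432 in.
Round up → use L = 4.5 in on each side.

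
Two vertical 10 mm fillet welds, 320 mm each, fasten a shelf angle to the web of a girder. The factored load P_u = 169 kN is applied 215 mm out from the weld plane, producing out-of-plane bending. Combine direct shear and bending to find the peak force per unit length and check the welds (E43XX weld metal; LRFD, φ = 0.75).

f_max ≈ 1100 N/mm; adequate

E43XX → F_EXX = 430 MPa.
L_w = 2 × 320 = 640 mm; section modulus (unit throat) S = 2 × L²/6 = 34130 mm².
Direct shear f_v = P/L_w = 169×10³/640 = 264.1 N/mm.
Moment M = P × e = 169×10³ × 215 = 36335000 N·mm; bending f_b = M/S = 1065 N/mm.
f_max = √(f_v² + f_b²) = √(264.1² + 1065²) = 1097 N/mm.
φr_n = 0.75 × 0.6 × 430 × (0.707 × 10) = 1368 N/mm → adequate.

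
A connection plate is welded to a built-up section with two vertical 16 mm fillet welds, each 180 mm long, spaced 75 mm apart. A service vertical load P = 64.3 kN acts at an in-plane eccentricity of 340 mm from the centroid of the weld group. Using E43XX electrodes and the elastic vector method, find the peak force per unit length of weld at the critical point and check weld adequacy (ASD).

f_max ≈ 1520 N/mm; NOT adequate

E43XX → F_EXX = 430 MPa.
Total weld length L_w = 360 mm. Treat welds as unit-width lines.
Polar moment about centroid: J = 2[d³/12 + d(b/2)²] = 2[180³/12 + 180×37.5²] = 1478000 mm³.
Direct shear f_v = P/L_w = 64.3×10³ / 360 = 178.6 N/mm (vertical).
Torsion M = P·e = 64.3×10³ × 340 = 21862000 N·mm.
Critical point at (x, y) = (37.5, 90) from centroid. f_tx = M·y/J = 1331 N/mm; f_ty = M·x/J = 554.6 N/mm.
Resultant f_max = √[f_tx² + (f_v + f_ty)²] = √[1331² + (178.6 + 554.6)²] = 1520 N/mm.
Capacity per unit length: r_n/Ω = (1/2.0) × 0.6 × 430 × (0.707 × 16) = 1459 N/mm.
1520 > 1459 → NOT adequate.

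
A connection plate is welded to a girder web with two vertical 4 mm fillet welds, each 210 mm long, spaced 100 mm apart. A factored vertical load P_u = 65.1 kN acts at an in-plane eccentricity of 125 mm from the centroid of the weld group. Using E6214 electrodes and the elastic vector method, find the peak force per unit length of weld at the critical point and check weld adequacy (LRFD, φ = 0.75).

E62XX → F_EXX = 620 MPa.
Total weld length L_w = 420 mm. Treat welds as unit-width lines.
Polar moment about centroid: J = 2[d³/12 + d(b/2)²] = 2[210³/12 + 210×50²] = 2594000 mm³.
Direct shear f_v = P/L_w = 65.1×10³ / 420 = 155 N/mm (vertical).
Torsion M = P·e = 65.1×10³ × 125 = 8137500 N·mm.
Critical point at (x, y) = (50, 105) from centroid. f_tx = M·y/J = 329.5 N/mm; f_ty = M·x/J = 156.9 N/mm.
Resultant f_max = √[f_tx² + (f_v + f_ty)²] = √[329.5² + (155 + 156.9)²] = 453.7 N/mm.
Capacity per unit length: φr_n = 0.75 × 0.6 × 620 × (0.707 × 4) = 789 N/mm.
453.7 ≤ 789 → adequate.

f_max ≈ 454 N/mm; adequate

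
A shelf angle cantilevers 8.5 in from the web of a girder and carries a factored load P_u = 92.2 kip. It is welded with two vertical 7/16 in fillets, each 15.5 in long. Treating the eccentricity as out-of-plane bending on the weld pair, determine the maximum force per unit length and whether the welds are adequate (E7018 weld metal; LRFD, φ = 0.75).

f_max ≈ 10.2 kip/in; NOT adequate

E70XX → F_EXX = 70 ksi.
L_w = 2 × 15.5 = 31 in; section modulus (unit throat) S = 2 × L²/6 = 80.08 in².
Direct shear f_v = P/L_w = 92.2/31 = 2.974 kip/in.
Moment M = P × e = 92.2 × 8.5 = 783.7 kip·in; bending f_b = M/S = 9.786 kip/in.
f_max = √(f_v² + f_b²) = √(2.974² + 9.786²) = 10.23 kip/in.
φr_n = 0.75 × 0.6 × 70 × (0.707 × 0.4375) = 9.743 kip/in → NOT adequate.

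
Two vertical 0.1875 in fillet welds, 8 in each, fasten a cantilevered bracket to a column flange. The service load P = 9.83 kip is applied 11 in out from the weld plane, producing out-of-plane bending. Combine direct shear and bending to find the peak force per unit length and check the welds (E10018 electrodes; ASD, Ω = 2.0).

f_max ≈ 5.11 kip/in; NOT adequate

E100XX → F_EXX = 100 ksi.
L_w = 2 × 8 = 16 in; section modulus (unit throat) S = 2 × L²/6 = 21.33 in².
Direct shear f_v = P/L_w = 9.83/16 = 0.6144 kip/in.
Moment M = P × e = 9.83 × 11 = 108.13 kip·in; bending f_b = M/S = 5.069 kip/in.
f_max = √(f_v² + f_b²) = √(0.6144² + 5.069²) = 5.106 kip/in.
r_n/Ω = (1/2.0) × 0.6 × 100 × (0.707 × 0.1875) = 3.977 kip/in → NOT adequate.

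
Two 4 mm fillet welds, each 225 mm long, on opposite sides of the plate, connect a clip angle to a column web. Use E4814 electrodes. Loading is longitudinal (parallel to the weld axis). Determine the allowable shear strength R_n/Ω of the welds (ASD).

R_n/Ω ≈ 183 kN

E48XX → F_EXX = 480 MPa.
Effective throat t_e = 0.707 × 4 = 2.828 mm.
Total length L = 450 mm; A_we = 2.828 × 450 = 1273 mm².
F_nw = 0.6 F_EXX = 0.6 × 480 = 288 MPa.
R_n = 288 × 1273 × 10⁻³ = 366.5 kN; R_n/Ω = 366.5/2.0 = 183.3 kN.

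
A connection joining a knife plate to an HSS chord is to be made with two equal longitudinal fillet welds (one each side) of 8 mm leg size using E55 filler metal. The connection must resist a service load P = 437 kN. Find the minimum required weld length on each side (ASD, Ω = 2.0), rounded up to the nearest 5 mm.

L = 235 mm on each side

E55XX → F_EXX = 550 MPa.
Throat t_e = 0.707 × 8 = 5.656 mm.
r_n/Ω = (0.6 × 550 × 5.656) / 2.0 = 933.2 N/mm = 0.9332 kN/mm.
L_req = P / (r_n/Ω) = 437 / 0.9332 = 468.3 mm total.
Per side: 468.3 / 2 = 234.1 mm.
Round up → use L = 235 mm on each side.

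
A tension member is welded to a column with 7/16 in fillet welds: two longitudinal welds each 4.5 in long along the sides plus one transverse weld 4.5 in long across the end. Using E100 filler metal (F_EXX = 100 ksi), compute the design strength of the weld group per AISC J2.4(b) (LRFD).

t_e = 0.707 × 0.4375 = 0.3093 in.
R_nwl = 0.6 × 100 × 0.3093 × 9 = 167 kip (longitudinal, 2 welds).
R_nwt = 0.6 × 100 × 0.3093 × 4.5 = 83.51 kip (transverse, base value).
(i) R_nwl + R_nwt = 250.5 kip; (ii) 0.85 R_nwl + 1.5 R_nwt = 267.2 kip.
R_n = max = 267.2 kip [governs: (ii)]; φR_n = 200.4 kip.

φR_n ≈ 200 kip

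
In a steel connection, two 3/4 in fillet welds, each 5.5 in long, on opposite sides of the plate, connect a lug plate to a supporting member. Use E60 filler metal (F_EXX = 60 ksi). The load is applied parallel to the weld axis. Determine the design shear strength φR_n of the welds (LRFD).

φR_n ≈ 157 kip

Effective throat t_e = 0.707 × 0.75 = 0.5302 in.
Total length L = 11 in; A_we = 0.5302 × 11 = 5.833 in².
F_nw = 0.6 F_EXX = 0.6 × 60 = 36 ksi.
φR_n = 0.75 × 36 × 5.833 = 157.5 kip.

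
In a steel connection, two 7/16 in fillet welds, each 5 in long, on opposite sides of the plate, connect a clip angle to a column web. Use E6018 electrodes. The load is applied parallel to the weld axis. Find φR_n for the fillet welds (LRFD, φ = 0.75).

E60XX → F_EXX = 60 ksi.
Effective throat t_e = 0.707 × 0.4375 = 0.3093 in.
Total length L = 10 in; A_we = 0.3093 × 10 = 3.093 in².
F_nw = 0.6 F_EXX = 0.6 × 60 = 36 ksi.
φR_n = 0.75 × 36 × 3.093 = 83.51 kip.

φR_n ≈ 83.5 kip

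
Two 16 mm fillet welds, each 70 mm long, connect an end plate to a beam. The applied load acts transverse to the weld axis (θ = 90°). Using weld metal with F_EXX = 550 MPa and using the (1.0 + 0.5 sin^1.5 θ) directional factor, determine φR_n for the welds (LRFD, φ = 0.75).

t_e = 0.707 × 16 = 11.31 mm; A_we = 11.31 × 140 = 1584 mm².
Directional factor: 1.0 + 0.5 sin^1.5(90°) = 1.5.
F_nw = 0.6 × 550 × 1.5 = 495 MPa.
φR_n = 0.75 × 495 × 1584 × 10⁻³ = 587.9 kN.

φR_n ≈ 588 kN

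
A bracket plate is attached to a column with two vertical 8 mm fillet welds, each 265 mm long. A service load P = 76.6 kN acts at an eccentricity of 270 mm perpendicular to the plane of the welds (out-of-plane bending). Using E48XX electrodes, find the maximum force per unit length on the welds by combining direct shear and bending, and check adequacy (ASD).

f_max ≈ 895 N/mm; NOT adequate

E48XX → F_EXX = 480 MPa.
L_w = 2 × 265 = 530 mm; section modulus (unit throat) S = 2 × L²/6 = 23410 mm².
Direct shear f_v = P/L_w = 76.6×10³/530 = 144.5 N/mm.
Moment M = P × e = 76.6×10³ × 270 = 20682000 N·mm; bending f_b = M/S = 883.5 N/mm.
f_max = √(f_v² + f_b²) = √(144.5² + 883.5²) = 895.3 N/mm.
r_n/Ω = (1/2.0) × 0.6 × 480 × (0.707 × 8) = 814.5 N/mm → NOT adequate.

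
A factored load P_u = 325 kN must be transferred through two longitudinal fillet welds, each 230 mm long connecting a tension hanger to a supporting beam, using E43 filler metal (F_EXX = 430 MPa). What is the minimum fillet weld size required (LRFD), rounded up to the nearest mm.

Total weld length L = 460 mm.
Required throat t_e = P_u / (φ × 0.6 F_EXX × L) = 325 / (0.75 × 0.6 × 430 × 460 × 10⁻³) = 3.651 mm.
Required leg w = t_e / 0.707 = 5.164 mm → use 6 mm.

w = 6 mm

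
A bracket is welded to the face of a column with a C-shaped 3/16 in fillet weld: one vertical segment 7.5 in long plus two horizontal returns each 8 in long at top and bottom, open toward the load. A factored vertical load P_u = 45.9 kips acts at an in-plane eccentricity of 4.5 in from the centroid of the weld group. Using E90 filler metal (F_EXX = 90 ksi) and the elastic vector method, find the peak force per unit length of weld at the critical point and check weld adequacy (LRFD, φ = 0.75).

f_max ≈ 4.86 kip/in; adequate

Total weld length L_w = 23.5 in. Treat welds as unit-width lines.
Centroid: x̄ = 2×8×4 / 23.5 = 2.723 in from the vertical weld.
Polar moment about centroid: J = I_x + I_y = [7.5³/12 + 2×8×3.75²] + [7.5×2.723² + 2(8³/12 + 8×1.277²)] = 427.2 in³.
Direct shear f_v = P/L_w = 45.9 / 23.5 = 1.953 kip/in (vertical).
Torsion M = P·e = 45.9 × 4.5 = 206.55 kip·in.
Critical point at (x, y) = (5.277, 3.75) from centroid. f_tx = M·y/J = 1.813 kip/in; f_ty = M·x/J = 2.551 kip/in.
Resultant f_max = √[f_tx² + (f_v + f_ty)²] = √[1.813² + (1.953 + 2.551)²] = 4.856 kip/in.
Capacity per unit length: φr_n = 0.75 × 0.6 × 90 × (0.707 × 0.1875) = 5.369 kip/in.
4.856 ≤ 5.369 → adequate.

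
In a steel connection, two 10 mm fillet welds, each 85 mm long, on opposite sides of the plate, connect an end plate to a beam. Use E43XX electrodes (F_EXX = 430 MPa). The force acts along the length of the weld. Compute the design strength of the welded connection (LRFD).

Effective throat t_e = 0.707 × 10 = 7.07 mm.
Total length L = 170 mm; A_we = 7.07 × 170 = 1202 mm².
F_nw = 0.6 F_EXX = 0.6 × 430 = 258 MPa.
φR_n = 0.75 × 258 × 1202 × 10⁻³ = 232.6 kN.

φR_n ≈ 233 kN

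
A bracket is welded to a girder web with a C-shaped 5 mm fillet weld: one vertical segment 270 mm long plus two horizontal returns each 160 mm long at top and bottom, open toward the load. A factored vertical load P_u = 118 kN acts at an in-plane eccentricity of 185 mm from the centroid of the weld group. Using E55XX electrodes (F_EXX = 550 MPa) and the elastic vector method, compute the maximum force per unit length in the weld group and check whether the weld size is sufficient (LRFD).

Total weld length L_w = 590 mm. Treat welds as unit-width lines.
Centroid: x̄ = 2×160×80 / 590 = 43.39 mm from the vertical weld.
Polar moment about centroid: J = I_x + I_y = [270³/12 + 2×160×135²] + [270×43.39² + 2(160³/12 + 160×36.61²)] = 9092000 mm³.
Direct shear f_v = P/L_w = 118×10³ / 590 = 200 N/mm (vertical).
Torsion M = P·e = 118×10³ × 185 = 21830000 N·mm.
Critical point at (x, y) = (116.6, 135) from centroid. f_tx = M·y/J = 324.1 N/mm; f_ty = M·x/J = 280 N/mm.
Resultant f_max = √[f_tx² + (f_v + f_ty)²] = √[324.1² + (200 + 280)²] = 579.2 N/mm.
Capacity per unit length: φr_n = 0.75 × 0.6 × 550 × (0.707 × 5) = 874.9 N/mm.
579.2 ≤ 874.9 → adequate.

f_max ≈ 579 N/mm; adequate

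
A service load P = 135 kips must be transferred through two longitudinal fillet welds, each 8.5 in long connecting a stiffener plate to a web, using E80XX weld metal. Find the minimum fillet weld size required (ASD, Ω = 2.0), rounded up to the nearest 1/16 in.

E80XX → F_EXX = 80 ksi.
Total weld length L = 17 in.
Required throat t_e = P × Ω / (0.6 F_EXX × L) = 135 × 2.0 / (0.6 × 80 × 17) = 0.3309 in.
Required leg w = t_e / 0.707 = 0.468 in → use 1/2 in.

w = 1/2 in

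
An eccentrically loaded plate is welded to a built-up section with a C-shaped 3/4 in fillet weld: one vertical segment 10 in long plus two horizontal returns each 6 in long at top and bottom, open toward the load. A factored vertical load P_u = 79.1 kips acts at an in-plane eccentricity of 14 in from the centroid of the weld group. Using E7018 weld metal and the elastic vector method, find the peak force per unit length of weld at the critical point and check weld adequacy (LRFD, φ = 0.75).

f_max ≈ 18.3 kip/in; NOT adequate

E70XX → F_EXX = 70 ksi.
Total weld length L_w = 22 in. Treat welds as unit-width lines.
Centroid: x̄ = 2×6×3 / 22 = 1.636 in from the vertical weld.
Polar moment about centroid: J = I_x + I_y = [10³/12 + 2×6×5²] + [10×1.636² + 2(6³/12 + 6×1.364²)] = 468.4 in³.
Direct shear f_v = P/L_w = 79.1 / 22 = 3.595 kip/in (vertical).
Torsion M = P·e = 79.1 × 14 = 1107.4 kip·in.
Critical point at (x, y) = (4.364, 5) from centroid. f_tx = M·y/J = 11.82 kip/in; f_ty = M·x/J = 10.32 kip/in.
Resultant f_max = √[f_tx² + (f_v + f_ty)²] = √[11.82² + (3.595 + 10.32)²] = 18.26 kip/in.
Capacity per unit length: φr_n = 0.75 × 0.6 × 70 × (0.707 × 0.75) = 16.7 kip/in.
18.26 > 16.7 → NOT adequate.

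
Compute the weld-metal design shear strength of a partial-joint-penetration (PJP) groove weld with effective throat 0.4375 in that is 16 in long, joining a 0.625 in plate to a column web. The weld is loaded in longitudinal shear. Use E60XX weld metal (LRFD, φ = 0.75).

E60XX → F_EXX = 60 ksi.
Effective throat (given) t_e = 0.4375 in.
A_we = 0.4375 × 16 = 7 in².
F_nw = 0.6 F_EXX = 36 ksi.
φR_n = 0.75 × 36 × 7 = 189 kip.

φR_n ≈ 189 kip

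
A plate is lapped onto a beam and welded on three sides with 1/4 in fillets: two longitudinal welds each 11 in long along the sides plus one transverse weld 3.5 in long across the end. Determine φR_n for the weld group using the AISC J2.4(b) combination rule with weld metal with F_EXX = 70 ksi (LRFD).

φR_n ≈ 142 kips

t_e = 0.707 × 0.25 = 0.1767 in.
R_nwl = 0.6 × 70 × 0.1767 × 22 = 163.3 kips (longitudinal, 2 welds).
R_nwt = 0.6 × 70 × 0.1767 × 3.5 = 25.98 kips (transverse, base value).
(i) R_nwl + R_nwt = 189.3 kips; (ii) 0.85 R_nwl + 1.5 R_nwt = 177.8 kips.
R_n = max = 189.3 kips [governs: (i)]; φR_n = 142 kips.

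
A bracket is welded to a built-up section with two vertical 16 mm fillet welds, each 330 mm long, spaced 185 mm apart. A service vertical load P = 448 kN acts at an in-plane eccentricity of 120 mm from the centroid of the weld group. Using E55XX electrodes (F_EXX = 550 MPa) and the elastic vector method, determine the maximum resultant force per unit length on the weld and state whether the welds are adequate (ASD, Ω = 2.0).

f_max ≈ 1340 N/mm; adequate

Total weld length L_w = 660 mm. Treat welds as unit-width lines.
Polar moment about centroid: J = 2[d³/12 + d(b/2)²] = 2[330³/12 + 330×92.5²] = 11640000 mm³.
Direct shear f_v = P/L_w = 448×10³ / 660 = 678.8 N/mm (vertical).
Torsion M = P·e = 448×10³ × 120 = 53760000 N·mm.
Critical point at (x, y) = (92.5, 165) from centroid. f_tx = M·y/J = 762.3 N/mm; f_ty = M·x/J = 427.3 N/mm.
Resultant f_max = √[f_tx² + (f_v + f_ty)²] = √[762.3² + (678.8 + 427.3)²] = 1343 N/mm.
Capacity per unit length: r_n/Ω = (1/2.0) × 0.6 × 550 × (0.707 × 16) = 1866 N/mm.
1343 ≤ 1866 → adequate.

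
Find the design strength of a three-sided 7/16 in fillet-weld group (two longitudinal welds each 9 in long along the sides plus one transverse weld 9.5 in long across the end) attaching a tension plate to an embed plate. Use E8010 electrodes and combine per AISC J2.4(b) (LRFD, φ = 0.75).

φR_n ≈ 329 kip

E80XX → F_EXX = 80 ksi.
t_e = 0.707 × 0.4375 = 0.3093 in.
R_nwl = 0.6 × 80 × 0.3093 × 18 = 267.2 kip (longitudinal, 2 welds).
R_nwt = 0.6 × 80 × 0.3093 × 9.5 = 141 kip (transverse, base value).
(i) R_nwl + R_nwt = 408.3 kip; (ii) 0.85 R_nwl + 1.5 R_nwt = 438.7 kip.
R_n = max = 438.7 kip [governs: (ii)]; φR_n = 329 kip.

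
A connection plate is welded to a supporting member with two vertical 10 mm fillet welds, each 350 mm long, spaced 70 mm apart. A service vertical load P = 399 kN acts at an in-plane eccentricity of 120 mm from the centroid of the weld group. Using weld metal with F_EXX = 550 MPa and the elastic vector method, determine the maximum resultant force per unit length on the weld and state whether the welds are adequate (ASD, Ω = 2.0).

Total weld length L_w = 700 mm. Treat welds as unit-width lines.
Polar moment about centroid: J = 2[d³/12 + d(b/2)²] = 2[350³/12 + 350×35²] = 8003000 mm³.
Direct shear f_v = P/L_w = 399×10³ / 700 = 570 N/mm (vertical).
Torsion M = P·e = 399×10³ × 120 = 47880000 N·mm.
Critical point at (x, y) = (35, 175) from centroid. f_tx = M·y/J = 1047 N/mm; f_ty = M·x/J = 209.4 N/mm.
Resultant f_max = √[f_tx² + (f_v + f_ty)²] = √[1047² + (570 + 209.4)²] = 1305 N/mm.
Capacity per unit length: r_n/Ω = (1/2.0) × 0.6 × 550 × (0.707 × 10) = 1167 N/mm.
1305 > 1167 → NOT adequate.

f_max ≈ 1310 N/mm; NOT adequate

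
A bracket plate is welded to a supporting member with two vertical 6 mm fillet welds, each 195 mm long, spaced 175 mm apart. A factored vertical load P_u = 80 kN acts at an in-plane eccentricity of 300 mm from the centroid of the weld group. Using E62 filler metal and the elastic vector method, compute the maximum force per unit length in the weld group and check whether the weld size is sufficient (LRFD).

E62XX → F_EXX = 620 MPa.
Total weld length L_w = 390 mm. Treat welds as unit-width lines.
Polar moment about centroid: J = 2[d³/12 + d(b/2)²] = 2[195³/12 + 195×87.5²] = 4222000 mm³.
Direct shear f_v = P/L_w = 80×10³ / 390 = 205.1 N/mm (vertical).
Torsion M = P·e = 80×10³ × 300 = 24000000 N·mm.
Critical point at (x, y) = (87.5, 97.5) from centroid. f_tx = M·y/J = 554.3 N/mm; f_ty = M·x/J = 497.4 N/mm.
Resultant f_max = √[f_tx² + (f_v + f_ty)²] = √[554.3² + (205.1 + 497.4)²] = 894.9 N/mm.
Capacity per unit length: φr_n = 0.75 × 0.6 × 620 × (0.707 × 6) = 1184 N/mm.
894.9 ≤ 1184 → adequate.

f_max ≈ 895 N/mm; adequate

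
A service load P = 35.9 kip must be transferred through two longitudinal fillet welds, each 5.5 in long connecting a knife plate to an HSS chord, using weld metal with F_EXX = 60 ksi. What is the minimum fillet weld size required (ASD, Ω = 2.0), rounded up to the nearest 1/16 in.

Total weld length L = 11 in.
Required throat t_e = P × Ω / (0.6 F_EXX × L) = 35.9 × 2.0 / (0.6 × 60 × 11) = 0.1813 in.
Required leg w = t_e / 0.707 = 0.2565 in → use 5/16 in.

w = 5/16 in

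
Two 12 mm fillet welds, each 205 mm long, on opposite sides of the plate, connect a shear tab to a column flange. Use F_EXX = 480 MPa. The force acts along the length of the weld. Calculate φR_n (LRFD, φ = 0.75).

φR_n ≈ 751 kN

Effective throat t_e = 0.707 × 12 = 8.484 mm.
Total length L = 410 mm; A_we = 8.484 × 410 = 3478 mm².
F_nw = 0.6 F_EXX = 0.6 × 480 = 288 MPa.
φR_n = 0.75 × 288 × 3478 × 10⁻³ = 751.3 kN.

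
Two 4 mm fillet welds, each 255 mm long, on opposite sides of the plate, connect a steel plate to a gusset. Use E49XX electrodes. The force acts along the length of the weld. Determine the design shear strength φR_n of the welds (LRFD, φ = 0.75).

E49XX → F_EXX = 490 MPa.
Effective throat t_e = 0.707 × 4 = 2.828 mm.
Total length L = 510 mm; A_we = 2.828 × 510 = 1442 mm².
F_nw = 0.6 F_EXX = 0.6 × 490 = 294 MPa.
φR_n = 0.75 × 294 × 1442 × 10⁻³ = 318 kN.

φR_n ≈ 318 kN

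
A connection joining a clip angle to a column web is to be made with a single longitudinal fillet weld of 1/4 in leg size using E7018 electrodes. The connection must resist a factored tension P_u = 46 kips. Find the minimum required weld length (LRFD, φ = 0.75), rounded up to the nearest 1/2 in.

E70XX → F_EXX = 70 ksi.
Throat t_e = 0.707 × 0.25 = 0.1767 in.
φr_n = 0.75 × 0.6 × 70 × 0.1767 = 5.568 kips/in.
L_req = P_u / φr_n = 46 / 5.568 = 8.262 in total.
Round up → use L = 8.5 in.

L = 8.5 in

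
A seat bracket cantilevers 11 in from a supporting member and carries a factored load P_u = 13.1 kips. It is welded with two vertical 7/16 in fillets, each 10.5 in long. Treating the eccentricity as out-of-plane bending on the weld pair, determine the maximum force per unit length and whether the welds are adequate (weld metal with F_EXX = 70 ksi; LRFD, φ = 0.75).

L_w = 2 × 10.5 = 21 in; section modulus (unit throat) S = 2 × L²/6 = 36.75 in².
Direct shear f_v = P/L_w = 13.1/21 = 0.6238 kip/in.
Moment M = P × e = 13.1 × 11 = 144.1 kip·in; bending f_b = M/S = 3.921 kip/in.
f_max = √(f_v² + f_b²) = √(0.6238² + 3.921²) = 3.97 kip/in.
φr_n = 0.75 × 0.6 × 70 × (0.707 × 0.4375) = 9.743 kip/in → adequate.

f_max ≈ 3.97 kip/in; adequate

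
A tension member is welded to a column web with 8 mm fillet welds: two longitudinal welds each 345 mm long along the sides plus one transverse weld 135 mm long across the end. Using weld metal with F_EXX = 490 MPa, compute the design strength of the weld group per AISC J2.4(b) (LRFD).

t_e = 0.707 × 8 = 5.656 mm.
R_nwl = 0.6 × 490 × 5.656 × 690 × 10⁻³ = 1147 kN (longitudinal, 2 welds).
R_nwt = 0.6 × 490 × 5.656 × 135 × 10⁻³ = 224.5 kN (transverse, base value).
(i) R_nwl + R_nwt = 1372 kN; (ii) 0.85 R_nwl + 1.5 R_nwt = 1312 kN.
R_n = max = 1372 kN [governs: (i)]; φR_n = 1029 kN.

φR_n ≈ 1030 kN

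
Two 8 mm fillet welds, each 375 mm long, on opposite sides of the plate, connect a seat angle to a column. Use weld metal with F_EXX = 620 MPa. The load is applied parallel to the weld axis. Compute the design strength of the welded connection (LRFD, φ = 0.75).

Effective throat t_e = 0.707 × 8 = 5.656 mm.
Total length L = 750 mm; A_we = 5.656 × 750 = 4242 mm².
F_nw = 0.6 F_EXX = 0.6 × 620 = 372 MPa.
φR_n = 0.75 × 372 × 4242 × 10⁻³ = 1184 kN.

φR_n ≈ 1180 kN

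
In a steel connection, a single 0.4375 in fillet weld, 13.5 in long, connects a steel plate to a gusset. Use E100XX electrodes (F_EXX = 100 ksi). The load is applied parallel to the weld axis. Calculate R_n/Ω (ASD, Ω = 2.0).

Effective throat t_e = 0.707 × 0.4375 = 0.3093 in.
Total length L = 13.5 in; A_we = 0.3093 × 13.5 = 4.176 in².
F_nw = 0.6 F_EXX = 0.6 × 100 = 60 ksi.
R_n = 60 × 4.176 = 250.5 kips; R_n/Ω = 250.5/2.0 = 125.3 kips.

R_n/Ω ≈ 125 kips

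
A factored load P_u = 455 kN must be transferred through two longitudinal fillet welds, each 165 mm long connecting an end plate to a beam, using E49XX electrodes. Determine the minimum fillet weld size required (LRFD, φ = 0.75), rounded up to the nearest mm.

w = 9 mm

E49XX → F_EXX = 490 MPa.
Total weld length L = 330 mm.
Required throat t_e = P_u / (φ × 0.6 F_EXX × L) = 455 / (0.75 × 0.6 × 490 × 330 × 10⁻³) = 6.253 mm.
Required leg w = t_e / 0.707 = 8.844 mm → use 9 mm.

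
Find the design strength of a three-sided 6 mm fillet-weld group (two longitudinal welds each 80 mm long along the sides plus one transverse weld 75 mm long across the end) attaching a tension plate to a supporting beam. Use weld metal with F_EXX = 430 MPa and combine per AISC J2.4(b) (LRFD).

φR_n ≈ 204 kN

t_e = 0.707 × 6 = 4.242 mm.
R_nwl = 0.6 × 430 × 4.242 × 160 × 10⁻³ = 175.1 kN (longitudinal, 2 welds).
R_nwt = 0.6 × 430 × 4.242 × 75 × 10⁻³ = 82.08 kN (transverse, base value).
(i) R_nwl + R_nwt = 257.2 kN; (ii) 0.85 R_nwl + 1.5 R_nwt = 272 kN.
R_n = max = 272 kN [governs: (ii)]; φR_n = 204 kN.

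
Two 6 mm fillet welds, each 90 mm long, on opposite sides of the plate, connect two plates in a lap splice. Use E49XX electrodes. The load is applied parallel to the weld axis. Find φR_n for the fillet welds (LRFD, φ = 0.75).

E49XX → F_EXX = 490 MPa.
Effective throat t_e = 0.707 × 6 = 4.242 mm.
Total length L = 180 mm; A_we = 4.242 × 180 = 763.6 mm².
F_nw = 0.6 F_EXX = 0.6 × 490 = 294 MPa.
φR_n = 0.75 × 294 × 763.6 × 10⁻³ = 168.4 kN.

φR_n ≈ 168 kN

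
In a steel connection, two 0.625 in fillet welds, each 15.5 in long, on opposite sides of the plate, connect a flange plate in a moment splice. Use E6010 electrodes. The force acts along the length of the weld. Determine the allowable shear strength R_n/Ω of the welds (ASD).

R_n/Ω ≈ 247 kip

E60XX → F_EXX = 60 ksi.
Effective throat t_e = 0.707 × 0.625 = 0.4419 in.
Total length L = 31 in; A_we = 0.4419 × 31 = 13.7 in².
F_nw = 0.6 F_EXX = 0.6 × 60 = 36 ksi.
R_n = 36 × 13.7 = 493.1 kip; R_n/Ω = 493.1/2.0 = 246.6 kip.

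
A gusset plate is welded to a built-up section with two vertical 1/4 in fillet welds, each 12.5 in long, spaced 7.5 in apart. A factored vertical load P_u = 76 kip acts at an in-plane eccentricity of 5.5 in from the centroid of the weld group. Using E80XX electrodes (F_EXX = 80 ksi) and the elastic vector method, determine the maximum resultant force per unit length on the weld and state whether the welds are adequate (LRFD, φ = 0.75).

f_max ≈ 6.6 kip/in; NOT adequate

Total weld length L_w = 25 in. Treat welds as unit-width lines.
Polar moment about centroid: J = 2[d³/12 + d(b/2)²] = 2[12.5³/12 + 12.5×3.75²] = 677.1 in³.
Direct shear f_v = P/L_w = 76 / 25 = 3.04 kip/in (vertical).
Torsion M = P·e = 76 × 5.5 = 418 kip·in.
Critical point at (x, y) = (3.75, 6.25) from centroid. f_tx = M·y/J = 3.858 kip/in; f_ty = M·x/J = 2.315 kip/in.
Resultant f_max = √[f_tx² + (f_v + f_ty)²] = √[3.858² + (3.04 + 2.315)²] = 6.6 kip/in.
Capacity per unit length: φr_n = 0.75 × 0.6 × 80 × (0.707 × 0.25) = 6.363 kip/in.
6.6 > 6.363 → NOT adequate.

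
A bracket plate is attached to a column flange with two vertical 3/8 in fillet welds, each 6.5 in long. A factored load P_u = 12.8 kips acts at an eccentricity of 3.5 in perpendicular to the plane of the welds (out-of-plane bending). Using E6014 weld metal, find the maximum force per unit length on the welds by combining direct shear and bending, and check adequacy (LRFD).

f_max ≈ 3.33 kip/in; adequate

E60XX → F_EXX = 60 ksi.
L_w = 2 × 6.5 = 13 in; section modulus (unit throat) S = 2 × L²/6 = 14.08 in².
Direct shear f_v = P/L_w = 12.8/13 = 0.9846 kip/in.
Moment M = P × e = 12.8 × 3.5 = 44.8 kip·in; bending f_b = M/S = 3.181 kip/in.
f_max = √(f_v² + f_b²) = √(0.9846² + 3.181²) = 3.33 kip/in.
φr_n = 0.75 × 0.6 × 60 × (0.707 × 0.375) = 7.158 kip/in → adequate.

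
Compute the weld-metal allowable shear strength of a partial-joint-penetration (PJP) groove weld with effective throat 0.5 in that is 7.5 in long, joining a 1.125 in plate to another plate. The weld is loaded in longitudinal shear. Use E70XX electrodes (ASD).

E70XX → F_EXX = 70 ksi.
Effective throat (given) t_e = 0.5 in.
A_we = 0.5 × 7.5 = 3.75 in².
F_nw = 0.6 F_EXX = 42 ksi.
R_n/Ω = (42 × 3.75) / 2.0 = 78.75 kips.

R_n/Ω ≈ 78.8 kips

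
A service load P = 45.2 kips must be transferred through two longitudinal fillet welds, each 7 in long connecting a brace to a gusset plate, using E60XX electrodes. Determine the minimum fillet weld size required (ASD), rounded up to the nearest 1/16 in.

w = 5/16 in

E60XX → F_EXX = 60 ksi.
Total weld length L = 14 in.
Required throat t_e = P × Ω / (0.6 F_EXX × L) = 45.2 × 2.0 / (0.6 × 60 × 14) = 0.1794 in.
Required leg w = t_e / 0.707 = 0.2537 in → use 5/16 in.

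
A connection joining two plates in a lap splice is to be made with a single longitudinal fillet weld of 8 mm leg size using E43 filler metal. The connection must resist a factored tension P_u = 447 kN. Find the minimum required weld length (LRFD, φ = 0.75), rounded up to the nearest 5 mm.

E43XX → F_EXX = 430 MPa.
Throat t_e = 0.707 × 8 = 5.656 mm.
φr_n = 0.75 × 0.6 × 430 × 5.656 × 10⁻³ = 1.094 kN/mm.
L_req = P_u / φr_n = 447 / 1.094 = 408.4 mm total.
Round up → use L = 410 mm.

L = 410 mm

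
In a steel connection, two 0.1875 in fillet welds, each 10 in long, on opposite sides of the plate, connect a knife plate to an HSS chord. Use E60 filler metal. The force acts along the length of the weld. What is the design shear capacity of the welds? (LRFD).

E60XX → F_EXX = 60 ksi.
Effective throat t_e = 0.707 × 0.1875 = 0.1326 in.
Total length L = 20 in; A_we = 0.1326 × 20 = 2.651 in².
F_nw = 0.6 F_EXX = 0.6 × 60 = 36 ksi.
φR_n = 0.75 × 36 × 2.651 = 71.58 kip.

φR_n ≈ 71.6 kip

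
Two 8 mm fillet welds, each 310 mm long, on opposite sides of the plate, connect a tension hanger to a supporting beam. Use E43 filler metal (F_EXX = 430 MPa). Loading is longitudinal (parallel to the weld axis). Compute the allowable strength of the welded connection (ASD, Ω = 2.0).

R_n/Ω ≈ 452 kN

Effective throat t_e = 0.707 × 8 = 5.656 mm.
Total length L = 620 mm; A_we = 5.656 × 620 = 3507 mm².
F_nw = 0.6 F_EXX = 0.6 × 430 = 258 MPa.
R_n = 258 × 3507 × 10⁻³ = 904.7 kN; R_n/Ω = 904.7/2.0 = 452.4 kN.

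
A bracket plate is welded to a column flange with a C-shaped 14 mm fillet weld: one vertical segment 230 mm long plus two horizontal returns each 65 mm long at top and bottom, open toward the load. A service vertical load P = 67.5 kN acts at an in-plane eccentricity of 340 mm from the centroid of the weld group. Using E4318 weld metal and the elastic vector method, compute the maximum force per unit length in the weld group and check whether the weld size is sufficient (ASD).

E43XX → F_EXX = 430 MPa.
Total weld length L_w = 360 mm. Treat welds as unit-width lines.
Centroid: x̄ = 2×65×32.5 / 360 = 11.74 mm from the vertical weld.
Polar moment about centroid: J = I_x + I_y = [230³/12 + 2×65×115²] + [230×11.74² + 2(65³/12 + 65×20.76²)] = 2867000 mm³.
Direct shear f_v = P/L_w = 67.5×10³ / 360 = 187.5 N/mm (vertical).
Torsion M = P·e = 67.5×10³ × 340 = 22950000 N·mm.
Critical point at (x, y) = (53.26, 115) from centroid. f_tx = M·y/J = 920.7 N/mm; f_ty = M·x/J = 426.4 N/mm.
Resultant f_max = √[f_tx² + (f_v + f_ty)²] = √[920.7² + (187.5 + 426.4)²] = 1107 N/mm.
Capacity per unit length: r_n/Ω = (1/2.0) × 0.6 × 430 × (0.707 × 14) = 1277 N/mm.
1107 ≤ 1277 → adequate.

f_max ≈ 1110 N/mm; adequate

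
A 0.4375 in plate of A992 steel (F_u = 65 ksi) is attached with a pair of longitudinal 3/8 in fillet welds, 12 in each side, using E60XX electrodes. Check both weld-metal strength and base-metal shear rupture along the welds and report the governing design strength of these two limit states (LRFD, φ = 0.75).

E60XX → F_EXX = 60 ksi.
t_e = 0.707 × 0.375 = 0.2651 in; L = 24 in.
Weld metal: φR_n = 0.75 × 0.6 × 60 × 0.2651 × 24 = 171.8 kips.
Base metal (shear rupture): φR_n = 0.75 × 0.6 × 65 × 0.4375 × 24 = 307.1 kips.
Governing: weld metal.

φR_n ≈ 172 kips (weld metal governs)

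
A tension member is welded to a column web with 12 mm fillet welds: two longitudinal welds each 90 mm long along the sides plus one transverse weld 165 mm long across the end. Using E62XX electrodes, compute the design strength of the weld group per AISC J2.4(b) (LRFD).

φR_n ≈ 948 kN

E62XX → F_EXX = 620 MPa.
t_e = 0.707 × 12 = 8.484 mm.
R_nwl = 0.6 × 620 × 8.484 × 180 × 10⁻³ = 568.1 kN (longitudinal, 2 welds).
R_nwt = 0.6 × 620 × 8.484 × 165 × 10⁻³ = 520.7 kN (transverse, base value).
(i) R_nwl + R_nwt = 1089 kN; (ii) 0.85 R_nwl + 1.5 R_nwt = 1264 kN.
R_n = max = 1264 kN [governs: (ii)]; φR_n = 948 kN.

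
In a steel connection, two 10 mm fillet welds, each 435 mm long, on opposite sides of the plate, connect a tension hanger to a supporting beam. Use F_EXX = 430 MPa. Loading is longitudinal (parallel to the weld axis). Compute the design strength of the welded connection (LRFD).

φR_n ≈ 1190 kN

Effective throat t_e = 0.707 × 10 = 7.07 mm.
Total length L = 870 mm; A_we = 7.07 × 870 = 6151 mm².
F_nw = 0.6 F_EXX = 0.6 × 430 = 258 MPa.
φR_n = 0.75 × 258 × 6151 × 10⁻³ = 1190 kN.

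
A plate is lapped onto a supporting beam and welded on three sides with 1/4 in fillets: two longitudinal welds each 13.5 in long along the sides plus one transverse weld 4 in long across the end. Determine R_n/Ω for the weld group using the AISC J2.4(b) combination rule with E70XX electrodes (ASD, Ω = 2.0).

R_n/Ω ≈ 115 kip

E70XX → F_EXX = 70 ksi.
t_e = 0.707 × 0.25 = 0.1767 in.
R_nwl = 0.6 × 70 × 0.1767 × 27 = 200.4 kip (longitudinal, 2 welds).
R_nwt = 0.6 × 70 × 0.1767 × 4 = 29.69 kip (transverse, base value).
(i) R_nwl + R_nwt = 230.1 kip; (ii) 0.85 R_nwl + 1.5 R_nwt = 214.9 kip.
R_n = max = 230.1 kip [governs: (i)]; R_n/Ω = 115.1 kip.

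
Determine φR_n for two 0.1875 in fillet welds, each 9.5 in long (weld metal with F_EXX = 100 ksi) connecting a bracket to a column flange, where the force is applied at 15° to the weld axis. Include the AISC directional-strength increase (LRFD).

t_e = 0.707 × 0.1875 = 0.1326 in; A_we = 0.1326 × 19 = 2.519 in².
Directional factor: 1.0 + 0.5 sin^1.5(15°) = 1.066.
F_nw = 0.6 × 100 × 1.066 = 63.95 ksi.
φR_n = 0.75 × 63.95 × 2.519 = 120.8 kip.

φR_n ≈ 121 kip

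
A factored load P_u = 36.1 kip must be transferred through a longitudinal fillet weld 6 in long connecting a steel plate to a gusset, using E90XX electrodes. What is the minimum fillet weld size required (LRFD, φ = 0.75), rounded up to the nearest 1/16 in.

w = 1/4 in

E90XX → F_EXX = 90 ksi.
Total weld length L = 6 in.
Required throat t_e = P_u / (φ × 0.6 F_EXX × L) = 36.1 / (0.75 × 0.6 × 90 × 6) = 0.1486 in.
Required leg w = t_e / 0.707 = 0.2101 in → use 1/4 in.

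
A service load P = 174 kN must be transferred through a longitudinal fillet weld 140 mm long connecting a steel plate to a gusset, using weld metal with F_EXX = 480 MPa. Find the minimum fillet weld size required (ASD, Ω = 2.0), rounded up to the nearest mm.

Total weld length L = 140 mm.
Required throat t_e = P × Ω / (0.6 F_EXX × L) = 174 × 2.0 / (0.6 × 480 × 140 × 10⁻³) = 8.631 mm.
Required leg w = t_e / 0.707 = 12.21 mm → use 13 mm.

w = 13 mm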